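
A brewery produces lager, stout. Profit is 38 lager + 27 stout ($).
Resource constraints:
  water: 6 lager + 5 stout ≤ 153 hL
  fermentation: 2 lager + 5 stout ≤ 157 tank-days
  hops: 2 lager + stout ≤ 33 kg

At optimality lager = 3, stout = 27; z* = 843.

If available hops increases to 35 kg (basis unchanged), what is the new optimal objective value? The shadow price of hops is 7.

Δb = 2, so new z* = 843 + (7)·(2) = 843 + 14 = 857.

857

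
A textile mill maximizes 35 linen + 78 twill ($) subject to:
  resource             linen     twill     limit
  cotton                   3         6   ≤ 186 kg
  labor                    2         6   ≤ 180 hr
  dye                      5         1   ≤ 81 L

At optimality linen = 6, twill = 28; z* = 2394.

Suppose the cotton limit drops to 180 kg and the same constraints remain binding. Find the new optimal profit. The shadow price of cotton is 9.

Δb = -6, so new z* = 2394 + (9)·(-6) = 2394 − 54 = 2340.

2340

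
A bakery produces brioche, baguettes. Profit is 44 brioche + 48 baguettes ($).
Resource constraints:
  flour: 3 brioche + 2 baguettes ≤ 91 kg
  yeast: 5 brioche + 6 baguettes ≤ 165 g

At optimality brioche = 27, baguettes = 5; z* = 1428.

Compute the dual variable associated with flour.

Check each constraint at x*: flour 91/91 (tight); yeast 165/165 (tight).
The binding rows give the dual system: 3·y_flour + 5·y_yeast = 44 and 2·y_flour + 6·y_yeast = 48.
Solving: y_flour = 3, y_yeast = 7.
Shadow price of flour = 3.

3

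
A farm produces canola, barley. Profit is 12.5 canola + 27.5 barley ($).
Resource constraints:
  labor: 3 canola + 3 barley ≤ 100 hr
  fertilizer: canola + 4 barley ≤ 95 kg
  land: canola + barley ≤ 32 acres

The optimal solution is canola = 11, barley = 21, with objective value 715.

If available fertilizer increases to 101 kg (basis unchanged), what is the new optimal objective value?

Binding: fertilizer and land. Non-binding: labor (4 unused).
Since labor is not tight, its dual is 0.
From A_Bᵀ y = c: 1·y_fertilizer + 1·y_land = 12.5; 4·y_fertilizer + 1·y_land = 27.5.
→ y_fertilizer = 5 and y_land = 7.5.
Δz = y_fertilizer·Δb = 5 × (6) = 30, so new z* = 715 + 30 = 745.

745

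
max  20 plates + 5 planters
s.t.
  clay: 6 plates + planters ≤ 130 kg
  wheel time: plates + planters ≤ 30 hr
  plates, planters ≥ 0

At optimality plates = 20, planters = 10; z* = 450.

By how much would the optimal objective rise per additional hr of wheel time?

Check each constraint at x*: clay 130/130 (tight); wheel time 30/30 (tight).
The binding rows give the dual system: 6·y_clay + 1·y_wheel time = 20 and 1·y_clay + 1·y_wheel time = 5.
This yields shadow prices y_clay = 3, y_wheel time = 2.
Shadow price of wheel time = 2.

2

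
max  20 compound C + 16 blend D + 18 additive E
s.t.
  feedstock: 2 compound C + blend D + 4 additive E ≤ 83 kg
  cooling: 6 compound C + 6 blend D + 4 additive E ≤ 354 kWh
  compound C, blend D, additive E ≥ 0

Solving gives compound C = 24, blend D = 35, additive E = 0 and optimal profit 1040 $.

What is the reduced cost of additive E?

Both feedstock and cooling are binding at x*.
Dual feasibility on the basic columns requires 2·y_feedstock + 6·y_cooling = 20, 1·y_feedstock + 6·y_cooling = 16.
This yields shadow prices y_feedstock = 4, y_cooling = 2.
Reduced cost of additive E: c₃ − yᵀa₃ = 18 − (4·4 + 2·4) = 18 − 24 = -6.

-6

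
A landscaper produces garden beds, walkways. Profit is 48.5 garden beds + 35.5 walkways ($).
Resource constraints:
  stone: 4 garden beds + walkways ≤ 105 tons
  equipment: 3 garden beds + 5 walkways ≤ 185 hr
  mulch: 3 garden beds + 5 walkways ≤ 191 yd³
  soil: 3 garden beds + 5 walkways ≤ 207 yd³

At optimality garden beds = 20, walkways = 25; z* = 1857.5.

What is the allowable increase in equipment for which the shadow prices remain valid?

Binding constraints: stone, equipment. The basis is B = [[4,1],[3,5]] with det 17.
Per unit increase in equipment, x* moves by d = (-0.0588, 0.2353).
The basis stays optimal until mulch becomes binding; allowable increase = 6 hr.

6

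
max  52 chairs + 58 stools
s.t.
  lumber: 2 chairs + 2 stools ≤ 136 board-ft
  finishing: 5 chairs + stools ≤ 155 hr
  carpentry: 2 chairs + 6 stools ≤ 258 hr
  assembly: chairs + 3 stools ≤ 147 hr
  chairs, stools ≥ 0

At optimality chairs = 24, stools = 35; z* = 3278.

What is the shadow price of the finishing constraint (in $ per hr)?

At the optimum: lumber uses 118 of 136 (slack = 18); finishing uses 155 of 155 (binding); carpentry uses 258 of 258 (binding); assembly uses 129 of 147 (slack = 18).
By complementary slackness, y = 0 for the non-binding constraints.
Dual feasibility on the basic columns requires 5·y_finishing + 2·y_carpentry = 52, 1·y_finishing + 6·y_carpentry = 58.
Solving: y_finishing = 7, y_carpentry = 8.5.
Shadow price of finishing = 7.

7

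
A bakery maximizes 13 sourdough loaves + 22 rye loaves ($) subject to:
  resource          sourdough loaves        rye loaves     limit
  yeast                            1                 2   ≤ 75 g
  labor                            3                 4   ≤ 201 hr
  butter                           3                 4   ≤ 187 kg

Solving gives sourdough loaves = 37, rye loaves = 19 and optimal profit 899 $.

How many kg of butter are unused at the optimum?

0

butter used = 3·37 + 4·19 = 187; slack = 187 − 187 = 0.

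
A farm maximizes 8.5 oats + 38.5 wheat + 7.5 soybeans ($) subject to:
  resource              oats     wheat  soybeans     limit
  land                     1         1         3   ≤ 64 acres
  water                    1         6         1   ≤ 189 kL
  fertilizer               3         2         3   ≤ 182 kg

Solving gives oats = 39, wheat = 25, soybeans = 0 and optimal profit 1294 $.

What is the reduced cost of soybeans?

-6

At the optimum: land uses 64 of 64 (binding); water uses 189 of 189 (binding); fertilizer uses 167 of 182 (slack = 15).
Slack constraints have shadow price 0 (complementary slackness).
The binding rows give the dual system: 1·y_land + 1·y_water = 8.5 and 1·y_land + 6·y_water = 38.5.
This yields shadow prices y_land = 2.5, y_water = 6.
Reduced cost of soybeans: c₃ − yᵀa₃ = 7.5 − (2.5·3 + 6·1) = 7.5 − 13.5 = -6.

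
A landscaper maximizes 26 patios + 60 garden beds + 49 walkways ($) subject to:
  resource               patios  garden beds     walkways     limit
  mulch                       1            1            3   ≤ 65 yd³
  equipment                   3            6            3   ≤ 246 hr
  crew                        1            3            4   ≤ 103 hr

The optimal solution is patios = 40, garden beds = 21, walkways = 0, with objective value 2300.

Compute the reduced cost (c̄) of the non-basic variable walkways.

-1

Binding: equipment and crew. Non-binding: mulch (4 unused).
Since mulch is not tight, its dual is 0.
From A_Bᵀ y = c: 3·y_equipment + 1·y_crew = 26; 6·y_equipment + 3·y_crew = 60.
This yields shadow prices y_equipment = 6, y_crew = 8.
Reduced cost of walkways: c₃ − yᵀa₃ = 49 − (6·3 + 8·4) = 49 − 50 = -1.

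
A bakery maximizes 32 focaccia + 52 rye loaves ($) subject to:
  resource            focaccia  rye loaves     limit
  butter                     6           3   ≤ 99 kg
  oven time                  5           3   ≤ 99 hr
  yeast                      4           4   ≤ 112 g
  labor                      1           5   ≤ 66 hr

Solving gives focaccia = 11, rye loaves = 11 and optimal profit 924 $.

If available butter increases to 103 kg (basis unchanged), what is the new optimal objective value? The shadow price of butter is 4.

Δb = 4, so new z* = 924 + (4)·(4) = 924 + 16 = 940.

940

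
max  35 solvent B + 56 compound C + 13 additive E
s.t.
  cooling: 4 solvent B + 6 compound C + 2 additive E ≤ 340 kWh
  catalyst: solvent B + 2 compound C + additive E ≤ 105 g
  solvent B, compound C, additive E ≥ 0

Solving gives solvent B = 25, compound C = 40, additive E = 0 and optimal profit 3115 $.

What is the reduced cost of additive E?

Check each constraint at x*: cooling 340/340 (tight); catalyst 105/105 (tight).
Dual feasibility on the basic columns requires 4·y_cooling + 1·y_catalyst = 35, 6·y_cooling + 2·y_catalyst = 56.
Solving: y_cooling = 7, y_catalyst = 7.
Reduced cost of additive E: c₃ − yᵀa₃ = 13 − (7·2 + 7·1) = 13 − 21 = -8.

-8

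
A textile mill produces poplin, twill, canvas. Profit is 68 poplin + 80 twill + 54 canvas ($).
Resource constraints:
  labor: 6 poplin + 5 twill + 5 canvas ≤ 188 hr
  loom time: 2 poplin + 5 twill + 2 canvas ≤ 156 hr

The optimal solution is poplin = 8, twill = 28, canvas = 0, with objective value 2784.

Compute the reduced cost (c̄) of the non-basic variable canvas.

-5

Both labor and loom time are binding at x*.
The binding rows give the dual system: 6·y_labor + 2·y_loom time = 68 and 5·y_labor + 5·y_loom time = 80.
Solving: y_labor = 9, y_loom time = 7.
Reduced cost of canvas: c₃ − yᵀa₃ = 54 − (9·5 + 7·2) = 54 − 59 = -5.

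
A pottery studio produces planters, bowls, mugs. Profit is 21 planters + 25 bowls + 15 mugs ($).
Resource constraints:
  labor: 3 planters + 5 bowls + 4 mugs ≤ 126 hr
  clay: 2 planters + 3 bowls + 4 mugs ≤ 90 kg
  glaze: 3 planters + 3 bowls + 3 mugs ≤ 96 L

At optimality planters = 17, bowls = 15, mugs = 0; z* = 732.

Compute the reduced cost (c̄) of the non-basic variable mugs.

At the optimum: labor uses 126 of 126 (binding); clay uses 79 of 90 (slack = 11); glaze uses 96 of 96 (binding).
By complementary slackness, y = 0 for the non-binding constraint.
Dual feasibility on the basic columns requires 3·y_labor + 3·y_glaze = 21, 5·y_labor + 3·y_glaze = 25.
Solving: y_labor = 2, y_glaze = 5.
Reduced cost of mugs: c₃ − yᵀa₃ = 15 − (2·4 + 5·3) = 15 − 23 = -8.

-8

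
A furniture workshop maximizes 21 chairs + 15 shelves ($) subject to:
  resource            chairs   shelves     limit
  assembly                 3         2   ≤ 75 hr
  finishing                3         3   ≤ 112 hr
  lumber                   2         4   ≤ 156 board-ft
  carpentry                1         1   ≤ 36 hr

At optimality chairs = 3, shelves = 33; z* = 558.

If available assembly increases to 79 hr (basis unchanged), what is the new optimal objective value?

582

At the optimum: assembly uses 75 of 75 (binding); finishing uses 108 of 112 (slack = 4); lumber uses 138 of 156 (slack = 18); carpentry uses 36 of 36 (binding).
Since finishing, lumber are not tight, their duals are 0.
From A_Bᵀ y = c: 3·y_assembly + 1·y_carpentry = 21; 2·y_assembly + 1·y_carpentry = 15.
Solving: y_assembly = 6, y_carpentry = 3.
Δz = y_assembly·Δb = 6 × (4) = 24, so new z* = 558 + 24 = 582.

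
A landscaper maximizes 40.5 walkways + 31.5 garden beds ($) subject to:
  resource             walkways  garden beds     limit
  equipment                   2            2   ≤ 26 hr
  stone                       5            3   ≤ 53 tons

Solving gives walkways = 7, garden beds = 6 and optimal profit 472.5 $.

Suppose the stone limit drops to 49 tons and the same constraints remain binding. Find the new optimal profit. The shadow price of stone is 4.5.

454.5

Δb = -4, so new z* = 472.5 + (4.5)·(-4) = 472.5 − 18 = 454.5.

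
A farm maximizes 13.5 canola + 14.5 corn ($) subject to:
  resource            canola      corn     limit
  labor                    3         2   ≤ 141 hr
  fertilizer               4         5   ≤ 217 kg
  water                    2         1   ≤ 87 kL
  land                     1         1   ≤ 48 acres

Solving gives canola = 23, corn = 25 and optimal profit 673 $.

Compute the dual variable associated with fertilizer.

1

Check each constraint at x*: labor 119/141 (slack 22); fertilizer 217/217 (tight); water 71/87 (slack 16); land 48/48 (tight).
Slack constraints have shadow price 0 (complementary slackness).
The binding rows give the dual system: 4·y_fertilizer + 1·y_land = 13.5 and 5·y_fertilizer + 1·y_land = 14.5.
→ y_fertilizer = 1 and y_land = 9.5.
Shadow price of fertilizer = 1.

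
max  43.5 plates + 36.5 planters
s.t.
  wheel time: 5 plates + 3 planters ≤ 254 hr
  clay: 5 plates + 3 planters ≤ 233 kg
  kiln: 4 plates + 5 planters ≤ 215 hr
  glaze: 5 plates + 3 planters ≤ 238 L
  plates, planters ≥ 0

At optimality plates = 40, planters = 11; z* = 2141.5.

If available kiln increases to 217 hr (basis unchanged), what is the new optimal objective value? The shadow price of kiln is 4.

2149.5

Δb = 2, so new z* = 2141.5 + (4)·(2) = 2141.5 + 8 = 2149.5.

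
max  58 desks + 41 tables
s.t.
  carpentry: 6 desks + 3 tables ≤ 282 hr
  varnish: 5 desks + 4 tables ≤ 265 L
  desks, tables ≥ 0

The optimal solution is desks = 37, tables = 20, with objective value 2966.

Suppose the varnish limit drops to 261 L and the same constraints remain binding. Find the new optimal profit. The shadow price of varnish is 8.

Δb = -4, so new z* = 2966 + (8)·(-4) = 2966 − 32 = 2934.

2934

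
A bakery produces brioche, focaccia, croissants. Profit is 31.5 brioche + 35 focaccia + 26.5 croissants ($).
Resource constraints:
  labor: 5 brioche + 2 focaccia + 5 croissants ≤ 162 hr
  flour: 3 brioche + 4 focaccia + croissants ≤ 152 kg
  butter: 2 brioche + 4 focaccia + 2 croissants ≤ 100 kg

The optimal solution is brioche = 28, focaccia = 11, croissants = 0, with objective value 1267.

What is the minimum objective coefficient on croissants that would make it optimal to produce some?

31.5

Binding: labor and butter. Non-binding: flour (24 unused).
By complementary slackness, y = 0 for the non-binding constraint.
From A_Bᵀ y = c: 5·y_labor + 2·y_butter = 31.5; 2·y_labor + 4·y_butter = 35.
This yields shadow prices y_labor = 3.5, y_butter = 7.
croissants enters the basis when its profit ≥ yᵀa₃ = 3.5·5 + 7·2 = 31.5.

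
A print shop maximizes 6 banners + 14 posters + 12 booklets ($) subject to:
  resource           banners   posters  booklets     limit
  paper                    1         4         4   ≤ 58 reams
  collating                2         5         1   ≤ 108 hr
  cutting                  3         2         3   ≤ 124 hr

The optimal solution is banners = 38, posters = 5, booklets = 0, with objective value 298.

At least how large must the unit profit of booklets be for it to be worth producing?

15

At the optimum: paper uses 58 of 58 (binding); collating uses 101 of 108 (slack = 7); cutting uses 124 of 124 (binding).
Since collating is not tight, its dual is 0.
The binding rows give the dual system: 1·y_paper + 3·y_cutting = 6 and 4·y_paper + 2·y_cutting = 14.
This yields shadow prices y_paper = 3, y_cutting = 1.
booklets enters the basis when its profit ≥ yᵀa₃ = 3·4 + 1·3 = 15.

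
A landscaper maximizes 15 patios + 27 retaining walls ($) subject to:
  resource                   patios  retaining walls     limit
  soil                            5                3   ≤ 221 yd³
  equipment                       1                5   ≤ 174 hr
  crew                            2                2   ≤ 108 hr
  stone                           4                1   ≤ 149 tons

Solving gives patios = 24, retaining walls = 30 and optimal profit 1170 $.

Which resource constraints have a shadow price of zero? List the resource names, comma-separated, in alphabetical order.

soil, stone

soil: 210/221 (slack 11)
equipment: 174/174 (binding)
crew: 108/108 (binding)
stone: 126/149 (slack 23)
By complementary slackness, a constraint with positive slack has shadow price 0 → soil, stone.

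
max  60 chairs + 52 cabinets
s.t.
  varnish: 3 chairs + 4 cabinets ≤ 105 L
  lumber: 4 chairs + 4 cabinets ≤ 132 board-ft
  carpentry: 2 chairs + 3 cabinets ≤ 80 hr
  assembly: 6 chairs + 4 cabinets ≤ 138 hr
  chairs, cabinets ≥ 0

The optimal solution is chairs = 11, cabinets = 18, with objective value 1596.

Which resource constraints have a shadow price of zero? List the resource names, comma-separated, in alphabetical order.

varnish: 105/105 (binding)
lumber: 116/132 (slack 16)
carpentry: 76/80 (slack 4)
assembly: 138/138 (binding)
By complementary slackness, a constraint with positive slack has shadow price 0 → carpentry, lumber.

carpentry, lumber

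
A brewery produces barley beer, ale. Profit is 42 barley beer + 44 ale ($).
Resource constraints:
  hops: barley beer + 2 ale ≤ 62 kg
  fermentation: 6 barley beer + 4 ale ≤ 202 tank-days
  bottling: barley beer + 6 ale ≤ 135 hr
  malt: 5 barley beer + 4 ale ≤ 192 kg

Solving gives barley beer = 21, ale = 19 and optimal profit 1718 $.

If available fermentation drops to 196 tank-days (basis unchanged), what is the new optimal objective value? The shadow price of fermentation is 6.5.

Δb = -6, so new z* = 1718 + (6.5)·(-6) = 1718 − 39 = 1679.

1679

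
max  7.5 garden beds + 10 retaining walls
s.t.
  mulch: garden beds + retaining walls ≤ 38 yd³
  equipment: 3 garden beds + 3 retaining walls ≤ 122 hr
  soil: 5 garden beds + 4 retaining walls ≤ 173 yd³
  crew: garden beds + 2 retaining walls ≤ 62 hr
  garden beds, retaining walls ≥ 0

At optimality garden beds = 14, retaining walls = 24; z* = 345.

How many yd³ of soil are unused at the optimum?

7

soil used = 5·14 + 4·24 = 166; slack = 173 − 166 = 7.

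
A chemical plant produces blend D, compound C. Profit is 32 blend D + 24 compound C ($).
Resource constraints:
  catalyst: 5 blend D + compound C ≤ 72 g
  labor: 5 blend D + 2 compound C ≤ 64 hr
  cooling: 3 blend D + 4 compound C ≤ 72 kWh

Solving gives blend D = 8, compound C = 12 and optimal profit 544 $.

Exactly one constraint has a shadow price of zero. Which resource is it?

catalyst: 52/72 (slack 20)
labor: 64/64 (binding)
cooling: 72/72 (binding)
By complementary slackness, a constraint with positive slack has shadow price 0 → catalyst.

catalyst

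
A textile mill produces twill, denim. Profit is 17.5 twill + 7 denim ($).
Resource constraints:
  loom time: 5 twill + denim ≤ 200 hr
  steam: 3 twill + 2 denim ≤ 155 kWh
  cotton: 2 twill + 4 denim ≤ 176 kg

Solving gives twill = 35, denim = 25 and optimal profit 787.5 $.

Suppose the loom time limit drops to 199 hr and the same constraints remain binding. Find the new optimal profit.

Binding: loom time and steam. Non-binding: cotton (6 unused).
Since cotton is not tight, its dual is 0.
The binding rows give the dual system: 5·y_loom time + 3·y_steam = 17.5 and 1·y_loom time + 2·y_steam = 7.
This yields shadow prices y_loom time = 2, y_steam = 2.5.
Δz = y_loom time·Δb = 2 × (-1) = -2, so new z* = 787.5 − 2 = 785.5.

785.5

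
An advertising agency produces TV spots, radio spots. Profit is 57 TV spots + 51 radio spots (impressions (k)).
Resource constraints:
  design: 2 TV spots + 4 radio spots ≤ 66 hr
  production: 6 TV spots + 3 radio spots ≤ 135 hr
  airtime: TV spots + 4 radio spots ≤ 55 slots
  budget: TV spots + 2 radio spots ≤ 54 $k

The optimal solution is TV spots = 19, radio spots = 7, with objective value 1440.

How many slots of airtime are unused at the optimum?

8

airtime used = 1·19 + 4·7 = 47; slack = 55 − 47 = 8.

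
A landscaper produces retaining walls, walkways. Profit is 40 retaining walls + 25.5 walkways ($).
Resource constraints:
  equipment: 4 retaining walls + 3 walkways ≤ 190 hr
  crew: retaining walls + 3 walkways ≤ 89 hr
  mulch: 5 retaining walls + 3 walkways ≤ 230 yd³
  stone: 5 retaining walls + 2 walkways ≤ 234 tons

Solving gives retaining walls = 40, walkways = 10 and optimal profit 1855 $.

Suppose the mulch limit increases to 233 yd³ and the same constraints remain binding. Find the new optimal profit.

1873

At the optimum: equipment uses 190 of 190 (binding); crew uses 70 of 89 (slack = 19); mulch uses 230 of 230 (binding); stone uses 220 of 234 (slack = 14).
Since crew, stone are not tight, their duals are 0.
From A_Bᵀ y = c: 4·y_equipment + 5·y_mulch = 40; 3·y_equipment + 3·y_mulch = 25.5.
This yields shadow prices y_equipment = 2.5, y_mulch = 6.
Δz = y_mulch·Δb = 6 × (3) = 18, so new z* = 1855 + 18 = 1873.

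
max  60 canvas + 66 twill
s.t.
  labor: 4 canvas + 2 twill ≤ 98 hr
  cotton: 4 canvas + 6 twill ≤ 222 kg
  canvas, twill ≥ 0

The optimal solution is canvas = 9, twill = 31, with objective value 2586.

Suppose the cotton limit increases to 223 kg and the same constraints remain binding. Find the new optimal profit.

2595

Check each constraint at x*: labor 98/98 (tight); cotton 222/222 (tight).
The binding rows give the dual system: 4·y_labor + 4·y_cotton = 60 and 2·y_labor + 6·y_cotton = 66.
→ y_labor = 6 and y_cotton = 9.
Δz = y_cotton·Δb = 9 × (1) = 9, so new z* = 2586 + 9 = 2595.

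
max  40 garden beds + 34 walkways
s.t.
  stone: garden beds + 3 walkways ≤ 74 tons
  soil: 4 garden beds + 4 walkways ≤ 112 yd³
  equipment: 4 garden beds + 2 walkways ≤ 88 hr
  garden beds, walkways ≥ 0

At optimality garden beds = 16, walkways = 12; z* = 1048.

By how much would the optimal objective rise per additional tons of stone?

At the optimum: stone uses 52 of 74 (slack = 22); soil uses 112 of 112 (binding); equipment uses 88 of 88 (binding).
Slack constraints have shadow price 0 (complementary slackness).
Dual feasibility on the basic columns requires 4·y_soil + 4·y_equipment = 40, 4·y_soil + 2·y_equipment = 34.
→ y_soil = 7 and y_equipment = 3.
Shadow price of stone = 0.

0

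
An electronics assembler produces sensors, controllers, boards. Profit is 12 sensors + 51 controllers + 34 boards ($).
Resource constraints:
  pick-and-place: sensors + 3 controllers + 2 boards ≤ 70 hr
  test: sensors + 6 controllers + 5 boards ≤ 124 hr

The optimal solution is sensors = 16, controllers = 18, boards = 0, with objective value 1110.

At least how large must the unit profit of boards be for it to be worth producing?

Check each constraint at x*: pick-and-place 70/70 (tight); test 124/124 (tight).
Dual feasibility on the basic columns requires 1·y_pick-and-place + 1·y_test = 12, 3·y_pick-and-place + 6·y_test = 51.
→ y_pick-and-place = 7 and y_test = 5.
boards enters the basis when its profit ≥ yᵀa₃ = 7·2 + 5·5 = 39.

39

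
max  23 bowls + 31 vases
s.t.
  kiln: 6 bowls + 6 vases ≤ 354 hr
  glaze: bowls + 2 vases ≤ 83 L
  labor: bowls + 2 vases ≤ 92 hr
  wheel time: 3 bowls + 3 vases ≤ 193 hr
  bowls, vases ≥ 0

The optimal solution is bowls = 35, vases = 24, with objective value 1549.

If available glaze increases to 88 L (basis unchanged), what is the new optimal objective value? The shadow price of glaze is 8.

Δb = 5, so new z* = 1549 + (8)·(5) = 1549 + 40 = 1589.

1589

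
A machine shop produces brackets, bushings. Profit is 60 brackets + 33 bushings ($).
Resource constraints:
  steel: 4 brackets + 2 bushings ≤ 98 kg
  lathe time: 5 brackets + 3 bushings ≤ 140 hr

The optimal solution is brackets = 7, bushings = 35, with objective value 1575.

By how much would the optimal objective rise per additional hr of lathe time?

Check each constraint at x*: steel 98/98 (tight); lathe time 140/140 (tight).
From A_Bᵀ y = c: 4·y_steel + 5·y_lathe time = 60; 2·y_steel + 3·y_lathe time = 33.
This yields shadow prices y_steel = 7.5, y_lathe time = 6.
Shadow price of lathe time = 6.

6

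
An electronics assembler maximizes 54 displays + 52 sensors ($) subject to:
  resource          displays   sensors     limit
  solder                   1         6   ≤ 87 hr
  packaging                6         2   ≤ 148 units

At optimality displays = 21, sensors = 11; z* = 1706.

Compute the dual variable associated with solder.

At the optimum: solder uses 87 of 87 (binding); packaging uses 148 of 148 (binding).
The binding rows give the dual system: 1·y_solder + 6·y_packaging = 54 and 6·y_solder + 2·y_packaging = 52.
→ y_solder = 6 and y_packaging = 8.
Shadow price of solder = 6.

6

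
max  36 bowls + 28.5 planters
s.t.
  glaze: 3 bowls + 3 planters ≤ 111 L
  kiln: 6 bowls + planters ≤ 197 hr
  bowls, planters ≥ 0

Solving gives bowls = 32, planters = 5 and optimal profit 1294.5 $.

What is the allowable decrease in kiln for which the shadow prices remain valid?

Binding constraints: glaze, kiln. The basis is B = [[3,3],[6,1]] with det -15.
Per unit decrease in kiln, x* moves by d = (-0.2, 0.2).
The basis stays optimal until bowls reaches 0; allowable decrease = 160 hr.

160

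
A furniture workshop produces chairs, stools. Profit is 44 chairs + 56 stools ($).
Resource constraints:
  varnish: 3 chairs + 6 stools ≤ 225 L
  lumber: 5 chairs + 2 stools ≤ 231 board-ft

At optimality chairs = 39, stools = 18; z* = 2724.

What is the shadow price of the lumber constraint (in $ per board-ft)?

4

At the optimum: varnish uses 225 of 225 (binding); lumber uses 231 of 231 (binding).
Dual feasibility on the basic columns requires 3·y_varnish + 5·y_lumber = 44, 6·y_varnish + 2·y_lumber = 56.
→ y_varnish = 8 and y_lumber = 4.
Shadow price of lumber = 4.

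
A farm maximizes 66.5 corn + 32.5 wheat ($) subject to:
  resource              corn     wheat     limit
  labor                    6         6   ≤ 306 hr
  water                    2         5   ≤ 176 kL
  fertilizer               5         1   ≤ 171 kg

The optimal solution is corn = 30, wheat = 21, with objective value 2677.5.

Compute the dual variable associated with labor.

Check each constraint at x*: labor 306/306 (tight); water 165/176 (slack 11); fertilizer 171/171 (tight).
Since water is not tight, its dual is 0.
From A_Bᵀ y = c: 6·y_labor + 5·y_fertilizer = 66.5; 6·y_labor + 1·y_fertilizer = 32.5.
Solving: y_labor = 4, y_fertilizer = 8.5.
Shadow price of labor = 4.

4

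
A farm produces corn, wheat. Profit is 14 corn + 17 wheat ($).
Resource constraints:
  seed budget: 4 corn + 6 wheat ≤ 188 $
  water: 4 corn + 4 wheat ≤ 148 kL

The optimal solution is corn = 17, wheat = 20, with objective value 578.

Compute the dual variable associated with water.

2

Check each constraint at x*: seed budget 188/188 (tight); water 148/148 (tight).
From A_Bᵀ y = c: 4·y_seed budget + 4·y_water = 14; 6·y_seed budget + 4·y_water = 17.
Solving: y_seed budget = 1.5, y_water = 2.
Shadow price of water = 2.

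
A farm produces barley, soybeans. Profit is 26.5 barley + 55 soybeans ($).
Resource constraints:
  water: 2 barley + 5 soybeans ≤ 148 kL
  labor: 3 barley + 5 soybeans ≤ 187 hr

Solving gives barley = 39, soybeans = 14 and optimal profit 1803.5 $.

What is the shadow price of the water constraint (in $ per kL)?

6.5

At the optimum: water uses 148 of 148 (binding); labor uses 187 of 187 (binding).
From A_Bᵀ y = c: 2·y_water + 3·y_labor = 26.5; 5·y_water + 5·y_labor = 55.
Solving: y_water = 6.5, y_labor = 4.5.
Shadow price of water = 6.5.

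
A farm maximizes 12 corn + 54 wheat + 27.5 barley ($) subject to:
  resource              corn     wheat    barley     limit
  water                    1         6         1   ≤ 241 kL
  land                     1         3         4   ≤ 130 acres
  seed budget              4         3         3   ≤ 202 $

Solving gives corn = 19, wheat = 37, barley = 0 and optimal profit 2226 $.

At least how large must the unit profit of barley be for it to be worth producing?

Binding: water and land. Non-binding: seed budget (15 unused).
By complementary slackness, y = 0 for the non-binding constraint.
Dual feasibility on the basic columns requires 1·y_water + 1·y_land = 12, 6·y_water + 3·y_land = 54.
Solving: y_water = 6, y_land = 6.
barley enters the basis when its profit ≥ yᵀa₃ = 6·1 + 6·4 = 30.

30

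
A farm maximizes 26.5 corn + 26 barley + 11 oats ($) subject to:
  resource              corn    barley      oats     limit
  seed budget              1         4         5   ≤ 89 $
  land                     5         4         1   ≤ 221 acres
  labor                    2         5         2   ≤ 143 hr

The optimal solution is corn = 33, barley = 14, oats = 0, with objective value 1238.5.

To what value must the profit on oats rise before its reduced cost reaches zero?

Binding: seed budget and land. Non-binding: labor (7 unused).
Since labor is not tight, its dual is 0.
From A_Bᵀ y = c: 1·y_seed budget + 5·y_land = 26.5; 4·y_seed budget + 4·y_land = 26.
→ y_seed budget = 1.5 and y_land = 5.
oats enters the basis when its profit ≥ yᵀa₃ = 1.5·5 + 5·1 = 12.5.

12.5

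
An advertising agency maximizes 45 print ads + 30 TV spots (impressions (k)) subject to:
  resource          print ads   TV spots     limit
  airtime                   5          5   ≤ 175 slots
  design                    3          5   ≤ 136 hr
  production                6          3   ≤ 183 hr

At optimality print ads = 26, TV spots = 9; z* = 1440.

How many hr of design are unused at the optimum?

13

design used = 3·26 + 5·9 = 123; slack = 136 − 123 = 13.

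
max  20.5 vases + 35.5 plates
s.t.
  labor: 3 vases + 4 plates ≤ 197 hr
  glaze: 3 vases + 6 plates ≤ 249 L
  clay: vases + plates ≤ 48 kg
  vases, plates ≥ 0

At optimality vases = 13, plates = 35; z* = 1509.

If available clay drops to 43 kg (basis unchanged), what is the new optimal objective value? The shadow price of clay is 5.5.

1481.5

Δb = -5, so new z* = 1509 + (5.5)·(-5) = 1509 − 27.5 = 1481.5.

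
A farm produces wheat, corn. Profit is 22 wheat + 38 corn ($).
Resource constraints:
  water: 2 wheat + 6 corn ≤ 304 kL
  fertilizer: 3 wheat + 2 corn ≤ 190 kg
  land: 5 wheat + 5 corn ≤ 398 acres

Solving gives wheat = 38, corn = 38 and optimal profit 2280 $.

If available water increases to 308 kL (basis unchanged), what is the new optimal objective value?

2300

At the optimum: water uses 304 of 304 (binding); fertilizer uses 190 of 190 (binding); land uses 380 of 398 (slack = 18).
By complementary slackness, y = 0 for the non-binding constraint.
The binding rows give the dual system: 2·y_water + 3·y_fertilizer = 22 and 6·y_water + 2·y_fertilizer = 38.
→ y_water = 5 and y_fertilizer = 4.
Δz = y_water·Δb = 5 × (4) = 20, so new z* = 2280 + 20 = 2300.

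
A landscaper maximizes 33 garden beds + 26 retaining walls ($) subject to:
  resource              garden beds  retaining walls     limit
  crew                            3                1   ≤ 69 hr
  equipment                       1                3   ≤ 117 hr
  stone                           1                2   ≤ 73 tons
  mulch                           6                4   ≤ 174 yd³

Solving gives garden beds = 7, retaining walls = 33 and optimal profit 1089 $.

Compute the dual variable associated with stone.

At the optimum: crew uses 54 of 69 (slack = 15); equipment uses 106 of 117 (slack = 11); stone uses 73 of 73 (binding); mulch uses 174 of 174 (binding).
Slack constraints have shadow price 0 (complementary slackness).
From A_Bᵀ y = c: 1·y_stone + 6·y_mulch = 33; 2·y_stone + 4·y_mulch = 26.
→ y_stone = 3 and y_mulch = 5.
Shadow price of stone = 3.

3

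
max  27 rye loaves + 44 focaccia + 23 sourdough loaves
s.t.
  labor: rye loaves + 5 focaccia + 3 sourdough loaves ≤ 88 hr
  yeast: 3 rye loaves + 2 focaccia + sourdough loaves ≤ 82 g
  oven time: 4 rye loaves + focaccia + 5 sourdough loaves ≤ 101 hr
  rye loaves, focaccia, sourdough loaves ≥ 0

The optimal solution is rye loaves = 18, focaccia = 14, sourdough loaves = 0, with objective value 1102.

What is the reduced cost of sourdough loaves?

Check each constraint at x*: labor 88/88 (tight); yeast 82/82 (tight); oven time 86/101 (slack 15).
By complementary slackness, y = 0 for the non-binding constraint.
Dual feasibility on the basic columns requires 1·y_labor + 3·y_yeast = 27, 5·y_labor + 2·y_yeast = 44.
→ y_labor = 6 and y_yeast = 7.
Reduced cost of sourdough loaves: c₃ − yᵀa₃ = 23 − (6·3 + 7·1) = 23 − 25 = -2.

-2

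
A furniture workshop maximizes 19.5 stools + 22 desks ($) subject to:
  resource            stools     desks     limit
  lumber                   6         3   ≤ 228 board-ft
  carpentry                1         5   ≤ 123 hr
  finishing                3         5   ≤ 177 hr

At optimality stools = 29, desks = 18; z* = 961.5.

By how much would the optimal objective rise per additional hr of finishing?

Binding: lumber and finishing. Non-binding: carpentry (4 unused).
By complementary slackness, y = 0 for the non-binding constraint.
Dual feasibility on the basic columns requires 6·y_lumber + 3·y_finishing = 19.5, 3·y_lumber + 5·y_finishing = 22.
This yields shadow prices y_lumber = 1.5, y_finishing = 3.5.
Shadow price of finishing = 3.5.

3.5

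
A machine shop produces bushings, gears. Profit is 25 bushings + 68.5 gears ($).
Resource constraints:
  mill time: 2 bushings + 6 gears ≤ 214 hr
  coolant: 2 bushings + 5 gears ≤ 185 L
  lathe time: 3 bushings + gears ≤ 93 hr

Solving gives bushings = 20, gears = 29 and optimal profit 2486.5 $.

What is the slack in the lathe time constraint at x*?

lathe time used = 3·20 + 1·29 = 89; slack = 93 − 89 = 4.

4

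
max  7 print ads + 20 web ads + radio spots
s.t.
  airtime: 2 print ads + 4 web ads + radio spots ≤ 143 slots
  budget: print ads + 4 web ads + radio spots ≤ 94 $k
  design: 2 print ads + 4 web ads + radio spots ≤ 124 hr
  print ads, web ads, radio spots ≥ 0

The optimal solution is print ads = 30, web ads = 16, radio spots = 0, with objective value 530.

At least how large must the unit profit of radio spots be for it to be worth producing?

At the optimum: airtime uses 124 of 143 (slack = 19); budget uses 94 of 94 (binding); design uses 124 of 124 (binding).
Since airtime is not tight, its dual is 0.
The binding rows give the dual system: 1·y_budget + 2·y_design = 7 and 4·y_budget + 4·y_design = 20.
Solving: y_budget = 3, y_design = 2.
radio spots enters the basis when its profit ≥ yᵀa₃ = 3·1 + 2·1 = 5.

5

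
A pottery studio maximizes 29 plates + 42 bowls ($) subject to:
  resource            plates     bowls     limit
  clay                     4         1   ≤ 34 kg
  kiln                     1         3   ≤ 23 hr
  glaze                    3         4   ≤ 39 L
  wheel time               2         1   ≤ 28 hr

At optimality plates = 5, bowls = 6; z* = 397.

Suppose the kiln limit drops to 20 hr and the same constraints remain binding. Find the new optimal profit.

391

At the optimum: clay uses 26 of 34 (slack = 8); kiln uses 23 of 23 (binding); glaze uses 39 of 39 (binding); wheel time uses 16 of 28 (slack = 12).
By complementary slackness, y = 0 for the non-binding constraints.
From A_Bᵀ y = c: 1·y_kiln + 3·y_glaze = 29; 3·y_kiln + 4·y_glaze = 42.
Solving: y_kiln = 2, y_glaze = 9.
Δz = y_kiln·Δb = 2 × (-3) = -6, so new z* = 397 − 6 = 391.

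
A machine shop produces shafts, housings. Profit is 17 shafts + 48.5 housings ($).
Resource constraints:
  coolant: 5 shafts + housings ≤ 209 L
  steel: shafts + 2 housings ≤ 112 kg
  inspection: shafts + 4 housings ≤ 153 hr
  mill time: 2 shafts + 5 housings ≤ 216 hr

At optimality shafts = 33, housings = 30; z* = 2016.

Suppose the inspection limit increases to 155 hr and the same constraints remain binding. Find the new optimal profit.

Check each constraint at x*: coolant 195/209 (slack 14); steel 93/112 (slack 19); inspection 153/153 (tight); mill time 216/216 (tight).
Since coolant, steel are not tight, their duals are 0.
From A_Bᵀ y = c: 1·y_inspection + 2·y_mill time = 17; 4·y_inspection + 5·y_mill time = 48.5.
→ y_inspection = 4 and y_mill time = 6.5.
Δz = y_inspection·Δb = 4 × (2) = 8, so new z* = 2016 + 8 = 2024.

2024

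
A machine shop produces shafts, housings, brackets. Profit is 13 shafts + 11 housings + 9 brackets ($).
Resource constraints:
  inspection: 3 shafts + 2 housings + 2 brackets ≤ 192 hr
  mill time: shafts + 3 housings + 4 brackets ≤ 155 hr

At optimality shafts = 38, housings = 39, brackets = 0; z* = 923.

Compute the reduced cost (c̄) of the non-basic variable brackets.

-3

Check each constraint at x*: inspection 192/192 (tight); mill time 155/155 (tight).
The binding rows give the dual system: 3·y_inspection + 1·y_mill time = 13 and 2·y_inspection + 3·y_mill time = 11.
→ y_inspection = 4 and y_mill time = 1.
Reduced cost of brackets: c₃ − yᵀa₃ = 9 − (4·2 + 1·4) = 9 − 12 = -3.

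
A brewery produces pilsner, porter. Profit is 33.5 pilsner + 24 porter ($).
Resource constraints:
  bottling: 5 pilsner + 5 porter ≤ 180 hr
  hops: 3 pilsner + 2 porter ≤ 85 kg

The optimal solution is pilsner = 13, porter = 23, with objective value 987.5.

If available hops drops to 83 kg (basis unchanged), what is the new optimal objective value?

Both bottling and hops are binding at x*.
The binding rows give the dual system: 5·y_bottling + 3·y_hops = 33.5 and 5·y_bottling + 2·y_hops = 24.
This yields shadow prices y_bottling = 1, y_hops = 9.5.
Δz = y_hops·Δb = 9.5 × (-2) = -19, so new z* = 987.5 − 19 = 968.5.

968.5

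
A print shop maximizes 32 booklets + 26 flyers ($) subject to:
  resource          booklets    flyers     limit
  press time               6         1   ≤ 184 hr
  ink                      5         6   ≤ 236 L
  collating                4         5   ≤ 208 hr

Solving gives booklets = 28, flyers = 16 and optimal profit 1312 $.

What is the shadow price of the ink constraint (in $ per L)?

Check each constraint at x*: press time 184/184 (tight); ink 236/236 (tight); collating 192/208 (slack 16).
By complementary slackness, y = 0 for the non-binding constraint.
The binding rows give the dual system: 6·y_press time + 5·y_ink = 32 and 1·y_press time + 6·y_ink = 26.
→ y_press time = 2 and y_ink = 4.
Shadow price of ink = 4.

4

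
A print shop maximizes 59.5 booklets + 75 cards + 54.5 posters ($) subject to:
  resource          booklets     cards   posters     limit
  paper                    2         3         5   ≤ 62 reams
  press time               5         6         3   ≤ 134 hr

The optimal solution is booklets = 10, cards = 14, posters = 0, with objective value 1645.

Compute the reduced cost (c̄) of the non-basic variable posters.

-4

Check each constraint at x*: paper 62/62 (tight); press time 134/134 (tight).
From A_Bᵀ y = c: 2·y_paper + 5·y_press time = 59.5; 3·y_paper + 6·y_press time = 75.
Solving: y_paper = 6, y_press time = 9.5.
Reduced cost of posters: c₃ − yᵀa₃ = 54.5 − (6·5 + 9.5·3) = 54.5 − 58.5 = -4.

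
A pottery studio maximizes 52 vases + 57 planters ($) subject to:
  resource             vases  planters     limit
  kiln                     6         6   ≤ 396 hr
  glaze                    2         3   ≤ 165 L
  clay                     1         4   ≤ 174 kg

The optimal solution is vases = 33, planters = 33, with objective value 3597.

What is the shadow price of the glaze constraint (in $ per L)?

5

Binding: kiln and glaze. Non-binding: clay (9 unused).
Slack constraints have shadow price 0 (complementary slackness).
The binding rows give the dual system: 6·y_kiln + 2·y_glaze = 52 and 6·y_kiln + 3·y_glaze = 57.
This yields shadow prices y_kiln = 7, y_glaze = 5.
Shadow price of glaze = 5.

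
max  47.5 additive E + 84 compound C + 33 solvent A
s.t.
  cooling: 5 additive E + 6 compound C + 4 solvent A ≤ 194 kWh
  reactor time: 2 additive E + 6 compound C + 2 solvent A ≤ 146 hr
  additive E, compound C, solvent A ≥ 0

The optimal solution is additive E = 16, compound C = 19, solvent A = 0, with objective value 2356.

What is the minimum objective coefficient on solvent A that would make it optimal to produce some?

Both cooling and reactor time are binding at x*.
From A_Bᵀ y = c: 5·y_cooling + 2·y_reactor time = 47.5; 6·y_cooling + 6·y_reactor time = 84.
→ y_cooling = 6.5 and y_reactor time = 7.5.
solvent A enters the basis when its profit ≥ yᵀa₃ = 6.5·4 + 7.5·2 = 41.

41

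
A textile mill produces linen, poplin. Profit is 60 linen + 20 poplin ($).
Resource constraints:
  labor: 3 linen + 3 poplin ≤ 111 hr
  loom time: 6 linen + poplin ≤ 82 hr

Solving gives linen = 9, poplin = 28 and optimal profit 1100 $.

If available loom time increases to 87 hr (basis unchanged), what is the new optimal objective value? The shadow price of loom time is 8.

Δb = 5, so new z* = 1100 + (8)·(5) = 1100 + 40 = 1140.

1140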